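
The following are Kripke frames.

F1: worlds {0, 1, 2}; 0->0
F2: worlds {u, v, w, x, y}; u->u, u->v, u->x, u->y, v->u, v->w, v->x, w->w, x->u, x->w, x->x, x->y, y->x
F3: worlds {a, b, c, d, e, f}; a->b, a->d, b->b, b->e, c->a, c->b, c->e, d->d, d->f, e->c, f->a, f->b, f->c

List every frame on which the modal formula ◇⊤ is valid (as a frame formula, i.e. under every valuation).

F2, F3

The schema corresponds to seriality: ∀x ∃y Rxy.
F1: fails — world 1 has no successor.
F2: condition met.
F3: condition met.
Valid on: F2, F3.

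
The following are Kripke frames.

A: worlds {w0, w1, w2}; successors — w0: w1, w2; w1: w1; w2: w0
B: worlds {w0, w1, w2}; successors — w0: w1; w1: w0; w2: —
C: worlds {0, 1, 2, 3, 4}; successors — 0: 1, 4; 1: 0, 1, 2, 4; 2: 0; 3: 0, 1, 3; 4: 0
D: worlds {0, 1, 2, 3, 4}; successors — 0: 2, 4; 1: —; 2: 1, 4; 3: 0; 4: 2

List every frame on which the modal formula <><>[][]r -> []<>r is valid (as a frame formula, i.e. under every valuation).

The schema corresponds to a generalized confluence (Geach) condition: forall x forall y forall z ((x R^2 y & xRz) -> exists w (y R^2 w & zRw)).
A: fails — w0R²w1, w0Rw2 but no w with w1R²w and w2Rw.
B: holds.
C: fails — 0R²2, 0R4 but no w with 2R²w and 4Rw.
D: fails — 0R²1, 0R2 but no w with 1R²w and 2Rw.
Valid on: B.

B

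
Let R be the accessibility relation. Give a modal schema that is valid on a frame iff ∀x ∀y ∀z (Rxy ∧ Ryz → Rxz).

□q → □□q

The condition is transitivity. The 4 schema □q → □□q defines it.
Suppose □q→□□q is valid. Take Rxy, Ryz and set V(q)={w : Rxw}. Then □q at x, so □□q at x, so □q at y, so q at z, i.e. Rxz.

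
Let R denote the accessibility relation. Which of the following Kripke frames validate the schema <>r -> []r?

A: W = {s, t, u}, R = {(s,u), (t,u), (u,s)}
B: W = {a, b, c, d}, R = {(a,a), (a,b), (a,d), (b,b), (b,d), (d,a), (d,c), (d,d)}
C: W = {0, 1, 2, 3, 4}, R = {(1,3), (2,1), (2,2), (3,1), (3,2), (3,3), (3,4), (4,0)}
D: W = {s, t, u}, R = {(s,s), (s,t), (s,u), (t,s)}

A

This is the axiom for partial functionality; its first-order frame correspondent is forall x forall y forall z (Rxy & Rxz -> y = z).
A: holds.
B: fails — a sees both a and b.
C: fails — 2 sees both 1 and 2.
D: fails — s sees both s and t.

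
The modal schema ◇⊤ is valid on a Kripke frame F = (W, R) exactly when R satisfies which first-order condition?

seriality: ∀x ∃y Rxy

This schema is equivalent to the D axiom □r → ◇r.
Its frame correspondent is seriality — ∀x ∃y Rxy.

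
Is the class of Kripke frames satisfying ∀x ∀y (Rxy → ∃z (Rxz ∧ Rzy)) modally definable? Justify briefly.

Yes: it is density, defined by the C4 schema □□q → □q.
Suppose □□q→□q is valid. Take Rxy and set V(q)={w : xR²w}. Then □□q at x, so □q at x, so q at y, i.e. ∃z(Rxz∧Rzy).

Yes, by □□q → □q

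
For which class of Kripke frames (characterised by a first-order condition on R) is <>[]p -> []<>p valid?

convergence: forall x forall y forall z (Rxy & Rxz -> exists w (Ryw & Rzw))

Suppose ◇□p→□◇p is valid. Take Rxy, Rxz and set V(p)={w : Ryw}. Then □p at y so ◇□p at x, so □◇p at x, so ◇p at z, giving w with Rzw and Ryw.
The converse is a direct semantic check.
So the correspondent is convergence.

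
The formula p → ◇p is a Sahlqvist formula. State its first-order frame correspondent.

reflexivity: ∀x Rxx

Replacing p by ¬p and contraposing gives the equivalent schema □p → p.
Suppose □p→p is valid. At any x set V(p)={w : Rxw}. Then □p holds at x, so p holds at x, i.e. Rxx.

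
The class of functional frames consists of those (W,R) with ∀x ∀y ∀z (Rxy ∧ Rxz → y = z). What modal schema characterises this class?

This is partial functionality; the standard corresponding axiom is CD: ◇r → □r.
Suppose ◇r→□r is valid. Take Rxy, Rxz and set V(r)={y}. Then ◇r at x, so □r at x, so r at z, i.e. z=y.

◇r → □r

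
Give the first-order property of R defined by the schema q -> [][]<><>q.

This is a Sahlqvist (Geach-type) schema ◇^0□^0q → □^2◇^2q.
First-order correspondent: forall x forall z (x R^2 z -> exists w (x = w & z R^2 w)).

forall x forall z (x R^2 z -> exists w (x = w & z R^2 w))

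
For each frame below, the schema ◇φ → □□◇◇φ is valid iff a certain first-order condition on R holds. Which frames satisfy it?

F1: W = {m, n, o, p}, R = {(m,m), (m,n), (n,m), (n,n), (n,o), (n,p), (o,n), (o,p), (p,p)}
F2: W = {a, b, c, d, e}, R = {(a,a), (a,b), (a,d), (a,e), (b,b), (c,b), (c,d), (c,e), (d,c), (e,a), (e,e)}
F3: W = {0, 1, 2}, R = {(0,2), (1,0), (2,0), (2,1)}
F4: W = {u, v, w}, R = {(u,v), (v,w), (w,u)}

F4

The schema corresponds to a generalized confluence (Geach) condition: ∀x ∀y ∀z ((xRy ∧ xR²z) → ∃w (y = w ∧ zR²w)).
F1: fails — mRm, mR²p but no w with m=w and pR²w.
F2: fails — aRa, aR²b but no w with a=w and bR²w.
F3: fails — 0R2, 0R²0 but no w with 2=w and 0R²w.
F4: satisfies the condition.
Valid on: F4.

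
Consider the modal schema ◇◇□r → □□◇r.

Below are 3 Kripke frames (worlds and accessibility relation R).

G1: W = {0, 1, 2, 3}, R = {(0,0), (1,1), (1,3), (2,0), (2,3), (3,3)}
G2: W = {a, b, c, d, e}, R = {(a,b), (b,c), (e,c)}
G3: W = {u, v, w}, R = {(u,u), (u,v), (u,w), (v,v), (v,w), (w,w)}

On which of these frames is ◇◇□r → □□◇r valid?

The schema corresponds to a generalized confluence (Geach) condition: ∀x ∀y ∀z ((xR²y ∧ xR²z) → ∃w (yRw ∧ zRw)).
G1: fails — 2R²0, 2R²3 but no w with 0Rw and 3Rw.
G2: fails — aR²c, aR²c but no w with cRw and cRw.
G3: holds.
Valid on: G3.

G3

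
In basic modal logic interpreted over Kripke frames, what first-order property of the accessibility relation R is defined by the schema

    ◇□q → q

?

This is frame-equivalent to q → □◇q (substitute ¬q for q and contrapose).
Suppose q→□◇q is valid. Take Rxy and set V(q)={x}. Then q at x, so □◇q at x, so ◇q at y, so some z with Ryz has q; z=x, i.e. Ryx.
Conversely, on a frame with symmetry the schema holds at every world under every valuation.
Frame condition: ∀x ∀y (Rxy → Ryx).

symmetry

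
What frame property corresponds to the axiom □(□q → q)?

Shift-reflexivity

This is the T□ axiom.
It corresponds to shift-reflexivity: ∀x ∀y (Rxy → Ryy).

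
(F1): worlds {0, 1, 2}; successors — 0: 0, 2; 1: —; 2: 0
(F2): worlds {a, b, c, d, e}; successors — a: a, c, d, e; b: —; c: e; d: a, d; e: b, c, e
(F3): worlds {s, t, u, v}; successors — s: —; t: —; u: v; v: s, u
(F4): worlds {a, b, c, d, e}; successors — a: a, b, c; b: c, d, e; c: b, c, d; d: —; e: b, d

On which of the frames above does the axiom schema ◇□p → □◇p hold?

This is the axiom for convergence; its first-order frame correspondent is ∀x ∀y ∀z (Rxy ∧ Rxz → ∃w (Ryw ∧ Rzw)).
(F1): ✓.
(F2): fails — Rae and Rad but e and d have no common successor.
(F3): fails — Rvu and Rvs but u and s have no common successor.
(F4): fails — Rbc and Rbd but c and d have no common successor.
Valid on: (F1).

(F1)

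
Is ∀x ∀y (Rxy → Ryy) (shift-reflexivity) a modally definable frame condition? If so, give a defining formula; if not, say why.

Definable; □(□q → q) defines it

This is a Sahlqvist condition; the T□ axiom □(□q → q) defines it.
Suppose □(□q→q) is valid. Take Rxy and set V(q)={w : Ryw}. Then at y, □q holds; since □(□q→q) at x, □q→q at y, so q at y, i.e. Ryy.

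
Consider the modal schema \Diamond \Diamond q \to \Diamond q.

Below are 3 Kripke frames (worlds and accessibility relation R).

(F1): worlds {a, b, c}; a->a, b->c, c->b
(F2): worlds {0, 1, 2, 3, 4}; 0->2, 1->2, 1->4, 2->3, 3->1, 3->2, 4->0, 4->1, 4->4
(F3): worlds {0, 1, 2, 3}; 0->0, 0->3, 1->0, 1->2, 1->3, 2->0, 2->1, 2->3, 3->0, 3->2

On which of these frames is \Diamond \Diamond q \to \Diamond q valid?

none

The schema corresponds to transitivity: \forall x \forall y \forall z (Rxy \wedge Ryz \to Rxz).
(F1): fails — Rbc and Rcb but not Rbb.
(F2): fails — R32 and R23 but not R33.
(F3): fails — R32 and R23 but not R33.
Valid on no frame.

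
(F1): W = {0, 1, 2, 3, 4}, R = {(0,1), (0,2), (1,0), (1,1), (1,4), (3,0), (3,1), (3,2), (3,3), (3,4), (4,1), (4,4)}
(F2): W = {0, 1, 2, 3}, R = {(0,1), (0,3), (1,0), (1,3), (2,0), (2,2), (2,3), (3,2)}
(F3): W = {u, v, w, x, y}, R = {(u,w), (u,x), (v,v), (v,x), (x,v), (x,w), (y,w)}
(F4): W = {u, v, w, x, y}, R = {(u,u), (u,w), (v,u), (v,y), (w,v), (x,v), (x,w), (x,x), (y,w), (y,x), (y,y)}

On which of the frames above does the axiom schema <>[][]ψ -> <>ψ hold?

(F2)

This is the axiom for a generalized confluence (Geach) condition; its first-order frame correspondent is forall x forall y (xRy -> exists w (y R^2 w & xRw)).
(F1): fails — 0R2 but no w with 2R²w and 0Rw.
(F2): condition met.
(F3): fails — uRw but no t with wR²t and uRt.
(F4): fails — wRv but no t with vR²t and wRt.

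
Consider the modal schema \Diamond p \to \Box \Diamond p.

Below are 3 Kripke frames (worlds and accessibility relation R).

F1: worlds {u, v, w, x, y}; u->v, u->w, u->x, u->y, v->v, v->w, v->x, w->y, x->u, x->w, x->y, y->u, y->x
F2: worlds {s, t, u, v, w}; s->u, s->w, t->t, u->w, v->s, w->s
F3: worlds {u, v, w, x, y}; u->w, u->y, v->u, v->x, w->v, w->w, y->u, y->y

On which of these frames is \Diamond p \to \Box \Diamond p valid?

Frame correspondent (Sahlqvist): \forall x \forall y \forall z (Rxy \wedge Rxz \to Ryz) — i.e. the Euclidean property.
F1: fails — Ruv and Ruy but not Rvy.
F2: fails — Rsw and Rsw but not Rww.
F3: fails — Ruw and Ruy but not Rwy.
Valid on no frame.

none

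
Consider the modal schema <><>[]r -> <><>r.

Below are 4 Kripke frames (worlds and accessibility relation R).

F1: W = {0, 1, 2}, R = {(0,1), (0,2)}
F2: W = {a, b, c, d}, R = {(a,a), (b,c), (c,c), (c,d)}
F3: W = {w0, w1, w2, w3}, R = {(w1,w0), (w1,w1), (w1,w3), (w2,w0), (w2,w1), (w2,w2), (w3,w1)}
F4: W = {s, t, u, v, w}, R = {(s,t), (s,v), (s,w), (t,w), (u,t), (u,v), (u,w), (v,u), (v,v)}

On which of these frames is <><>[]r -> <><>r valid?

The schema corresponds to a generalized confluence (Geach) condition: forall x forall y (x R^2 y -> exists w (yRw & x R^2 w)).
F1: condition met.
F2: fails — bR²d but no w with dRw and bR²w.
F3: fails — w1R²w0 but no w with w0Rw and w1R²w.
F4: fails — sR²w but no w* with wRw* and sR²w*.
Valid on: F1.

F1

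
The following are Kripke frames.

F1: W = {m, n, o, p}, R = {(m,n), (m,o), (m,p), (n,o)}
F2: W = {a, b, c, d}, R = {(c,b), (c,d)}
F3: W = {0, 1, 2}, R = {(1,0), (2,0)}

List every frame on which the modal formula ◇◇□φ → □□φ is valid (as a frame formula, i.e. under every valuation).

F2, F3

The schema corresponds to a generalized confluence (Geach) condition: ∀x ∀y ∀z ((xR²y ∧ xR²z) → ∃w (yRw ∧ z = w)).
F1: fails — mR²o, mR²o but no w with oRw and o=w.
F2: condition met.
F3: condition met.
Valid on: F2, F3.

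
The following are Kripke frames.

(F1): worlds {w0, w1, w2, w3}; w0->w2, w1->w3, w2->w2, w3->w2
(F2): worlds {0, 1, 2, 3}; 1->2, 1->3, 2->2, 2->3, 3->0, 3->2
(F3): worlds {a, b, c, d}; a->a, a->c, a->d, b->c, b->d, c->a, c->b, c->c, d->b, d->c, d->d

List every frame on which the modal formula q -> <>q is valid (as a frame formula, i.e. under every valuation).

none

This is the axiom for reflexivity; its first-order frame correspondent is forall x Rxx.
(F1): fails — world w0 does not see itself.
(F2): fails — world 0 does not see itself.
(F3): fails — world b does not see itself.
Valid on no frame.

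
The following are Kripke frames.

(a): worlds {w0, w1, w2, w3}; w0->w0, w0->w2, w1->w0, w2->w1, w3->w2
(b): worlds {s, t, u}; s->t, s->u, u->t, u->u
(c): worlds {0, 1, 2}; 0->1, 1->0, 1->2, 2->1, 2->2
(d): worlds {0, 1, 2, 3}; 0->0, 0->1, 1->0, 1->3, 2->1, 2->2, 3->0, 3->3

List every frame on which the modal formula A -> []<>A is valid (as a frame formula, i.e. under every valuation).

This is the axiom for symmetry; its first-order frame correspondent is forall x forall y (Rxy -> Ryx).
(a): fails — Rw1w0 but not Rw0w1.
(b): fails — Rsu but not Rus.
(c): satisfies the condition.
(d): fails — R21 but not R12.

(c)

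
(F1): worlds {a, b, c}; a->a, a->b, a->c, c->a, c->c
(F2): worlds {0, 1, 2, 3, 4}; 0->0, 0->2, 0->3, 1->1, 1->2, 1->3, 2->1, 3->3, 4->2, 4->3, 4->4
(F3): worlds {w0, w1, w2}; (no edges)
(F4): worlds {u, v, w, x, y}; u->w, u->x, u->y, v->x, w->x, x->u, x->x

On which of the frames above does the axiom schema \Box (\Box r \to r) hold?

(F3)

This is the axiom for shift-reflexivity; its first-order frame correspondent is \forall x \forall y (Rxy \to Ryy).
(F1): fails — Rab but not Rbb.
(F2): fails — R02 but not R22.
(F3): holds.
(F4): fails — Ruw but not Rww.
Valid on: (F3).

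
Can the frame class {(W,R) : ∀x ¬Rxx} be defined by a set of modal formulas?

If a class were modally definable it would be closed under surjective bounded morphisms (Goldblatt–Thomason).
The 2-cycle (worlds a,b with a→b→a) is irreflexive, and the map sending every world to a single reflexive point • is a surjective bounded morphism (forth: every edge maps to (•,•); back: every world has a successor). So any modal formula valid on the 2-cycle is also valid on the reflexive point, which is not irreflexive.
So the class is not modally definable.

Not modally definable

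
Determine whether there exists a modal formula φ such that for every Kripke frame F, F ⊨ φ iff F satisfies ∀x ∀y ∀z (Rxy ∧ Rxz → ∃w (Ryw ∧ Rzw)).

Yes, by ◇□q → □◇q

The condition is convergence. A defining modal formula is ◇□q → □◇q.
Suppose ◇□q→□◇q is valid. Take Rxy, Rxz and set V(q)={w : Ryw}. Then □q at y so ◇□q at x, so □◇q at x, so ◇q at z, giving w with Rzw and Ryw.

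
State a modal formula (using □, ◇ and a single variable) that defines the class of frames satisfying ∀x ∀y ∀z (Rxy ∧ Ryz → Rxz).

□p → □□p

A defining formula is □p → □□p (the 4 axiom).
Suppose □p→□□p is valid. Take Rxy, Ryz and set V(p)={w : Rxw}. Then □p at x, so □□p at x, so □p at y, so p at z, i.e. Rxz.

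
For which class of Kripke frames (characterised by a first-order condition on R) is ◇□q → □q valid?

the Euclidean property

This is frame-equivalent to ◇q → □◇q (substitute ¬q for q and contrapose).
Suppose ◇q→□◇q is valid. Take Rxy, Rxz and set V(q)={y}. Then ◇q at x, so □◇q at x, so ◇q at z, so some w with Rzw has q; w=y, i.e. Rzy. By symmetry of the argument, Ryz.
Conversely, any frame satisfying ∀x ∀y ∀z (Rxy ∧ Rxz → Ryz) validates the schema.
Frame condition: ∀x ∀y ∀z (Rxy ∧ Rxz → Ryz).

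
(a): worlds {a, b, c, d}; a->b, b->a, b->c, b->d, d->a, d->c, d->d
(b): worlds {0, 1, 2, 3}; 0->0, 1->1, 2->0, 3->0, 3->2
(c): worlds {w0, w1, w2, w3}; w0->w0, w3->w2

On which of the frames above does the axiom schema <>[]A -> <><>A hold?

(b)

The schema corresponds to a generalized confluence (Geach) condition: forall x forall y (xRy -> exists w (yRw & x R^2 w)).
(a): fails — bRc but no w with cRw and bR²w.
(b): satisfies the condition.
(c): fails — w3Rw2 but no w with w2Rw and w3R²w.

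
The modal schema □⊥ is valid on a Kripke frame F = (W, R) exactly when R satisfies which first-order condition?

□⊥ is valid iff no world has any successor (otherwise □⊥ fails at any world with one).

emptiness of R: ∀x ∀y ¬Rxy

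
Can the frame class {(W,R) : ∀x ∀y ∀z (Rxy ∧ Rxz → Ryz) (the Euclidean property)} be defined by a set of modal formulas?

The condition is the Euclidean property. A defining modal formula is ◇q → □◇q.
Suppose ◇q→□◇q is valid. Take Rxy, Rxz and set V(q)={y}. Then ◇q at x, so □◇q at x, so ◇q at z, so some w with Rzw has q; w=y, i.e. Rzy. By symmetry of the argument, Ryz.

Definable; ◇q → □◇q defines it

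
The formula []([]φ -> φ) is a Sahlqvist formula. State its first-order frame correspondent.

shift-reflexivity: forall x forall y (Rxy -> Ryy)

This schema is the T□ axiom.
Its frame correspondent is shift-reflexivity — forall x forall y (Rxy -> Ryy).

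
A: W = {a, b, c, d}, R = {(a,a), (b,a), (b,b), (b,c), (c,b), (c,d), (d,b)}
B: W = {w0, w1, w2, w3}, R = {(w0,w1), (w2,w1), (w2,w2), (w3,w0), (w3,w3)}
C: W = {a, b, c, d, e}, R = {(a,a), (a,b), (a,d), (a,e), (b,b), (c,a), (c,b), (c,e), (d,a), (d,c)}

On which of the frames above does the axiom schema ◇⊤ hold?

A

Frame correspondent (Sahlqvist): ∀x ∃y Rxy — i.e. seriality.
A: ✓.
B: fails — world w1 has no successor.
C: fails — world e has no successor.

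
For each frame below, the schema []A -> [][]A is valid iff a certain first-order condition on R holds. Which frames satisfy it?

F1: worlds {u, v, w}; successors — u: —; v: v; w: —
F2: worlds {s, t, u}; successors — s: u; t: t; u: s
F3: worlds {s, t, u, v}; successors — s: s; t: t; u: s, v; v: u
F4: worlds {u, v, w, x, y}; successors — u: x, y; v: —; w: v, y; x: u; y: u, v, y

F1

The schema corresponds to transitivity: forall x forall y forall z (Rxy & Ryz -> Rxz).
F1: condition met.
F2: fails — Rsu and Rus but not Rss.
F3: fails — Ruv and Rvu but not Ruu.
F4: fails — Rxu and Rux but not Rxx.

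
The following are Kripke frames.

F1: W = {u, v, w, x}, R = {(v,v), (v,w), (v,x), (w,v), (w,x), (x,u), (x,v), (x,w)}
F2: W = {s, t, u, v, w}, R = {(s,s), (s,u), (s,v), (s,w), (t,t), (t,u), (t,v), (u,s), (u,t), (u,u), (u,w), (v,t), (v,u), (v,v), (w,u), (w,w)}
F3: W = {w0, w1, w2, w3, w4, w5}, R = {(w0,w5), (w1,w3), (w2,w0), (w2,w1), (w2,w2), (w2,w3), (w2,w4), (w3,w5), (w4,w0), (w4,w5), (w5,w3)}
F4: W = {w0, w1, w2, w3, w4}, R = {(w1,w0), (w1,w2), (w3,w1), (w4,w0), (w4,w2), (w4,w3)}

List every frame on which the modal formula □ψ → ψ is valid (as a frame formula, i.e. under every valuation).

This is the axiom for reflexivity; its first-order frame correspondent is ∀x Rxx.
F1: fails — world u does not see itself.
F2: satisfies the condition.
F3: fails — world w0 does not see itself.
F4: fails — world w0 does not see itself.

F2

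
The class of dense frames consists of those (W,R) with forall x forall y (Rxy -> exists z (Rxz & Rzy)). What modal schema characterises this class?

A defining formula is □□p → □p (the C4 axiom).
Suppose □□p→□p is valid. Take Rxy and set V(p)={w : xR²w}. Then □□p at x, so □p at x, so p at y, i.e. ∃z(Rxz∧Rzy).

□□p → □p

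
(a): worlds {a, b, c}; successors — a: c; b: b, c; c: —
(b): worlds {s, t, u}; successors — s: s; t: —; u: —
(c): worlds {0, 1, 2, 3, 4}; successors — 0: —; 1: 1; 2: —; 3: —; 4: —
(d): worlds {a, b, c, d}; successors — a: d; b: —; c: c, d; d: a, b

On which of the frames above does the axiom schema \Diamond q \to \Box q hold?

(b), (c)

Frame correspondent (Sahlqvist): \forall x \forall y \forall z (Rxy \wedge Rxz \to y = z) — i.e. partial functionality.
(a): fails — b sees both b and c.
(b): satisfies the condition.
(c): satisfies the condition.
(d): fails — c sees both c and d.
Valid on: (b), (c).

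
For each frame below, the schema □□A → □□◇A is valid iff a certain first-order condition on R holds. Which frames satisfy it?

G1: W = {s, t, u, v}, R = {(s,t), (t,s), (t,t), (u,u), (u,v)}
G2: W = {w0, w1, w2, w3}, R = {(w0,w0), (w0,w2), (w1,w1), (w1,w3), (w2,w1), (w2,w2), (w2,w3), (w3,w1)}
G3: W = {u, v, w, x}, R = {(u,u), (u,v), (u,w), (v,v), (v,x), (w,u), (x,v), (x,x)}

G2, G3

Frame correspondent (Sahlqvist): ∀x ∀z (xR²z → ∃w (xR²w ∧ zRw)) — i.e. a generalized confluence (Geach) condition.
G1: fails — uR²v but no w with uR²w and vRw.
G2: condition met.
G3: condition met.
Valid on: G2, G3.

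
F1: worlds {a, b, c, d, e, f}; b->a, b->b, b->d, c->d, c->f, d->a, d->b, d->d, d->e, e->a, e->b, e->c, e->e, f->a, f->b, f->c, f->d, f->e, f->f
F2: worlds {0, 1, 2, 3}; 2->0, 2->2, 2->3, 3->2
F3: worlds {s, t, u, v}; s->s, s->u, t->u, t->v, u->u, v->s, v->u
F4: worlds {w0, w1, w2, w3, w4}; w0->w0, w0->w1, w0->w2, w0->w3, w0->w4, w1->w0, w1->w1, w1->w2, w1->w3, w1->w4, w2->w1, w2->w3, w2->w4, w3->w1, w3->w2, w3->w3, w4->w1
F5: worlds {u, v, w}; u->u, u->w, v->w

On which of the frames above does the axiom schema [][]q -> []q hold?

The schema corresponds to density: forall x forall y (Rxy -> exists z (Rxz & Rzy)).
F1: ✓.
F2: ✓.
F3: fails — Rtv but no z with Rtz and Rzv.
F4: ✓.
F5: fails — Rvw but no z with Rvz and Rzw.
Valid on: F1, F2, F4.

F1, F2, F4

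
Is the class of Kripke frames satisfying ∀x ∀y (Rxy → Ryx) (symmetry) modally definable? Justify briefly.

This is a Sahlqvist condition; the B axiom p → □◇p defines it.

Definable; p → □◇p defines it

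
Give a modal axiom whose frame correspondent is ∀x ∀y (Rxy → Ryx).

The condition is symmetry. The B schema p → □◇p defines it.

p → □◇p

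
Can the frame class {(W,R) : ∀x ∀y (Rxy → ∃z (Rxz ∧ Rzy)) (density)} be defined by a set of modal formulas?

This is a Sahlqvist condition; the C4 axiom □□r → □r defines it.
Suppose □□r→□r is valid. Take Rxy and set V(r)={w : xR²w}. Then □□r at x, so □r at x, so r at y, i.e. ∃z(Rxz∧Rzy).

Yes, by □□r → □r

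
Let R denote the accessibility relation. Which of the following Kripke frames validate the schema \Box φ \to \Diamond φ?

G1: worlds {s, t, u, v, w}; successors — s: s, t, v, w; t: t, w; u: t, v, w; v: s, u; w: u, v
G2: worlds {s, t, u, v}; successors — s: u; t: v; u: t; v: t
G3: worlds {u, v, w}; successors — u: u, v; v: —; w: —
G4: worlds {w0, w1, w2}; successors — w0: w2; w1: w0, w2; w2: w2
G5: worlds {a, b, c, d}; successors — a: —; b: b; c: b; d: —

This is the axiom for seriality; its first-order frame correspondent is \forall x \exists y Rxy.
G1: satisfies the condition.
G2: satisfies the condition.
G3: fails — world v has no successor.
G4: satisfies the condition.
G5: fails — world a has no successor.
Valid on: G1, G2, G4.

G1, G2, G4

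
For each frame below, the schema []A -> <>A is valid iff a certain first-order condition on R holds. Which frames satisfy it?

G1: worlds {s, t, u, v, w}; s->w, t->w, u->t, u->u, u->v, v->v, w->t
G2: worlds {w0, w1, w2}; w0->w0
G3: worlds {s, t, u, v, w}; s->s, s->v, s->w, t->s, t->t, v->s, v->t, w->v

The schema corresponds to seriality: forall x exists y Rxy.
G1: satisfies the condition.
G2: fails — world w1 has no successor.
G3: fails — world u has no successor.
Valid on: G1.

G1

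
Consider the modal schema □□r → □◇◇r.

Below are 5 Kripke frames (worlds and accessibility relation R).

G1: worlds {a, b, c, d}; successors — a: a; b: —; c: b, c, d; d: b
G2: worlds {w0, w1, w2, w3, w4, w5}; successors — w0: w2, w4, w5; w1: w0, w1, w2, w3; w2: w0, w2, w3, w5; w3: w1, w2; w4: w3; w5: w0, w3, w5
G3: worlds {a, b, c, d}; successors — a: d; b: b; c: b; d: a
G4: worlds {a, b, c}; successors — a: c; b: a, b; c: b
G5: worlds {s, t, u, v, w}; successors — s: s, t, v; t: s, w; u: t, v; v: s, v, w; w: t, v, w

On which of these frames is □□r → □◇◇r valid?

This is the axiom for a generalized confluence (Geach) condition; its first-order frame correspondent is ∀x ∀z (xRz → ∃w (xR²w ∧ zR²w)).
G1: fails — cRb but no w with cR²w and bR²w.
G2: condition met.
G3: fails — aRd but no w with aR²w and dR²w.
G4: condition met.
G5: condition met.
Valid on: G2, G4, G5.

G2, G4, G5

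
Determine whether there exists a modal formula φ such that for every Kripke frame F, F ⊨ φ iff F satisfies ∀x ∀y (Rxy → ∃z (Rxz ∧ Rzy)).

The condition is density. A defining modal formula is □□r → □r.
Suppose □□r→□r is valid. Take Rxy and set V(r)={w : xR²w}. Then □□r at x, so □r at x, so r at y, i.e. ∃z(Rxz∧Rzy).

Yes — defined by □□r → □r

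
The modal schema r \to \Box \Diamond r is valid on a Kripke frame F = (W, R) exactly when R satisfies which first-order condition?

Symmetry

Suppose r→□◇r is valid. Take Rxy and set V(r)={x}. Then r at x, so □◇r at x, so ◇r at y, so some z with Ryz has r; z=x, i.e. Ryx.
Conversely, any frame satisfying \forall x \forall y (Rxy \to Ryx) validates the schema.
So the correspondent is symmetry.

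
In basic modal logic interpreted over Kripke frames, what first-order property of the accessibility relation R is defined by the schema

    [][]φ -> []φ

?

density

Suppose □□φ→□φ is valid. Take Rxy and set V(φ)={w : xR²w}. Then □□φ at x, so □φ at x, so φ at y, i.e. ∃z(Rxz∧Rzy).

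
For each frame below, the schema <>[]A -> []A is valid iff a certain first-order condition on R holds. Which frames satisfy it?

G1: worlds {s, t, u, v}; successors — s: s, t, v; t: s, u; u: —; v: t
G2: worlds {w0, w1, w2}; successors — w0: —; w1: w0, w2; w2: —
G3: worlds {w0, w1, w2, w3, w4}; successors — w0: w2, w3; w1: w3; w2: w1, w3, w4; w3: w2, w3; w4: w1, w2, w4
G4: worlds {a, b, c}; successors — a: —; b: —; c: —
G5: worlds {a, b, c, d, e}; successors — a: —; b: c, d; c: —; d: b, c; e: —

Frame correspondent (Sahlqvist): forall x forall y forall z (Rxy & Rxz -> Ryz) — i.e. the Euclidean property.
G1: fails — Rsv and Rsv but not Rvv.
G2: fails — Rw1w2 and Rw1w2 but not Rw2w2.
G3: fails — Rw0w2 and Rw0w2 but not Rw2w2.
G4: satisfies the condition.
G5: fails — Rbc and Rbc but not Rcc.

G4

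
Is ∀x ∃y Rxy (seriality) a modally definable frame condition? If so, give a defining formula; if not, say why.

The condition is seriality. A defining modal formula is □p → ◇p.

Definable; □p → ◇p defines it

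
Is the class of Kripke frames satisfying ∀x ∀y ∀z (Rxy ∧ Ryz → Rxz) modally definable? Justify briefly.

Yes — defined by □q → □□q

This is a Sahlqvist condition; the 4 axiom □q → □□q defines it.
Suppose □q→□□q is valid. Take Rxy, Ryz and set V(q)={w : Rxw}. Then □q at x, so □□q at x, so □q at y, so q at z, i.e. Rxz.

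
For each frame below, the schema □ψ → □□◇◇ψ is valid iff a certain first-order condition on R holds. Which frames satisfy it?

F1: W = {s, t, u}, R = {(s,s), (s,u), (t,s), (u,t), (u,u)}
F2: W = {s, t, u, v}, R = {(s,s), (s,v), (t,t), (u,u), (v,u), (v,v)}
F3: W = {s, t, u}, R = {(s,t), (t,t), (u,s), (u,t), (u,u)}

F1, F3

Frame correspondent (Sahlqvist): ∀x ∀z (xR²z → ∃w (xRw ∧ zR²w)) — i.e. a generalized confluence (Geach) condition.
F1: holds.
F2: fails — sR²u but no w with sRw and uR²w.
F3: holds.
Valid on: F1, F3.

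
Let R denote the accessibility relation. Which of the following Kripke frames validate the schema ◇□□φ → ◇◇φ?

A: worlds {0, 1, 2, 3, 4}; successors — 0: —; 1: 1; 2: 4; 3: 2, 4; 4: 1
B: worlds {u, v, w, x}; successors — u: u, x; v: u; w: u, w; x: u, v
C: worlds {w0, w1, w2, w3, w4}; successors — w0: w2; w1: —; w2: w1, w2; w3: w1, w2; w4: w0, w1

This is the axiom for a generalized confluence (Geach) condition; its first-order frame correspondent is ∀x ∀y (xRy → ∃w (yR²w ∧ xR²w)).
A: ✓.
B: ✓.
C: fails — w2Rw1 but no w with w1R²w and w2R²w.

A, B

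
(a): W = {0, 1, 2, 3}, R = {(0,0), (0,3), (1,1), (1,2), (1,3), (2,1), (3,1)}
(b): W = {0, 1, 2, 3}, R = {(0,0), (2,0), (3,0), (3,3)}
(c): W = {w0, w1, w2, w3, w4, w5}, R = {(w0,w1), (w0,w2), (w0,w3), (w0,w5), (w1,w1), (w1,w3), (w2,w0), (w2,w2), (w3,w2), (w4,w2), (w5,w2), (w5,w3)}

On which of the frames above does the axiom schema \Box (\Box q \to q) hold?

This is the axiom for shift-reflexivity; its first-order frame correspondent is \forall x \forall y (Rxy \to Ryy).
(a): fails — R12 but not R22.
(b): ✓.
(c): fails — Rw1w3 but not Rw3w3.

(b)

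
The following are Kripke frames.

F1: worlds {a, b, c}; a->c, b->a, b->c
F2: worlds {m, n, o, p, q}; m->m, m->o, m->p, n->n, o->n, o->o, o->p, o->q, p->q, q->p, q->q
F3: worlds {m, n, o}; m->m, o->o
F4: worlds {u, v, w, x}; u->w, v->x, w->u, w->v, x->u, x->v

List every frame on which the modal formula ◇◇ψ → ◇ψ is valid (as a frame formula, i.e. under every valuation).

This is the axiom for transitivity; its first-order frame correspondent is ∀x ∀y ∀z (Rxy ∧ Ryz → Rxz).
F1: satisfies the condition.
F2: fails — Rmo and Ron but not Rmn.
F3: satisfies the condition.
F4: fails — Rwu and Ruw but not Rww.
Valid on: F1, F3.

F1, F3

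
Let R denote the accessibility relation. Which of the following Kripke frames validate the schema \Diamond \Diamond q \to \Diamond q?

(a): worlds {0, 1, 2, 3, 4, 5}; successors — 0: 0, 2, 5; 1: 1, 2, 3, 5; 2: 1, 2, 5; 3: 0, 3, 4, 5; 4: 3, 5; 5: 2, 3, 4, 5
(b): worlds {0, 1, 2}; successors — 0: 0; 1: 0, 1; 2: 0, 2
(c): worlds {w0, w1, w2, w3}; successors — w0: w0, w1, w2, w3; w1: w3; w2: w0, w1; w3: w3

This is the axiom for a generalized confluence (Geach) condition; its first-order frame correspondent is \forall x \forall y (x R^2 y \to \exists w (y = w \wedge xRw)).
(a): fails — 0R²1 but no w with 1=w and 0Rw.
(b): ✓.
(c): fails — w2R²w2 but no w with w2=w and w2Rw.

(b)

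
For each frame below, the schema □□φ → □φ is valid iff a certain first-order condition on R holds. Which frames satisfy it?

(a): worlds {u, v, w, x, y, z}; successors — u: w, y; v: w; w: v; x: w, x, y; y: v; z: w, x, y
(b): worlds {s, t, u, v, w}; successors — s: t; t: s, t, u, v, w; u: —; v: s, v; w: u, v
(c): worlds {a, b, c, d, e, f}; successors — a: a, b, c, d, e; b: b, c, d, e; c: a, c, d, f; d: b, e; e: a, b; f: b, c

This is the axiom for density; its first-order frame correspondent is ∀x ∀y (Rxy → ∃z (Rxz ∧ Rzy)).
(a): fails — Ruw but no t with Rut and Rtw.
(b): fails — Rwu but no z with Rwz and Rzu.
(c): condition met.

(c)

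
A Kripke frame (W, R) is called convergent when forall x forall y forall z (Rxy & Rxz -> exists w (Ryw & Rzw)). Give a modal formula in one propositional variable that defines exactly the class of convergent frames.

◇□r → □◇r

The condition is convergence. The .2 schema ◇□r → □◇r defines it.
Suppose ◇□r→□◇r is valid. Take Rxy, Rxz and set V(r)={w : Ryw}. Then □r at y so ◇□r at x, so □◇r at x, so ◇r at z, giving w with Rzw and Ryw.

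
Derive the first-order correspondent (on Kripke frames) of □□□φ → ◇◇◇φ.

This is a Sahlqvist (Geach-type) schema ◇^0□^3φ → □^0◇^3φ.
Minimal-valuation argument: fix x; take any y with xR^0y and any z with xR^0z. Set V(φ) to the set of worlds R-reachable from y in exactly 3 steps. Then □^3φ holds at y, so the antecedent holds at x; validity forces ◇^3φ at z, giving a w with zR^3w and yR^3w.
First-order correspondent: ∀x ∃w (xR³w ∧ xR³w).

∀x ∃w (xR³w ∧ xR³w)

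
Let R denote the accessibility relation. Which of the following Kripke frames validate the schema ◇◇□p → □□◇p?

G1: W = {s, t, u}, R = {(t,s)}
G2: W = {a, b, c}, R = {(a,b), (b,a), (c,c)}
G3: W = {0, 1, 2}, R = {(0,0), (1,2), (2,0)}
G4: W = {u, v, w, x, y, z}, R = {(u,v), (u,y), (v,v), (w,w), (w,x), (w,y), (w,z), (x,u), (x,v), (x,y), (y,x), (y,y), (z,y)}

The schema corresponds to a generalized confluence (Geach) condition: ∀x ∀y ∀z ((xR²y ∧ xR²z) → ∃w (yRw ∧ zRw)).
G1: ✓.
G2: ✓.
G3: ✓.
G4: fails — uR²v, uR²y but no t with vRt and yRt.

G1, G2, G3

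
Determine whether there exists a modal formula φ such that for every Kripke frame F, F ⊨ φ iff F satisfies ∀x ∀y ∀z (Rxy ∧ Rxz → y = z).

Yes — defined by ◇p → □p

The condition is partial functionality. A defining modal formula is ◇p → □p.
Suppose ◇p→□p is valid. Take Rxy, Rxz and set V(p)={y}. Then ◇p at x, so □p at x, so p at z, i.e. z=y.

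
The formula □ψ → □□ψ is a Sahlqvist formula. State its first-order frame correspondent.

Transitivity

This schema is the 4 axiom.
It corresponds to transitivity: ∀x ∀y ∀z (Rxy ∧ Ryz → Rxz).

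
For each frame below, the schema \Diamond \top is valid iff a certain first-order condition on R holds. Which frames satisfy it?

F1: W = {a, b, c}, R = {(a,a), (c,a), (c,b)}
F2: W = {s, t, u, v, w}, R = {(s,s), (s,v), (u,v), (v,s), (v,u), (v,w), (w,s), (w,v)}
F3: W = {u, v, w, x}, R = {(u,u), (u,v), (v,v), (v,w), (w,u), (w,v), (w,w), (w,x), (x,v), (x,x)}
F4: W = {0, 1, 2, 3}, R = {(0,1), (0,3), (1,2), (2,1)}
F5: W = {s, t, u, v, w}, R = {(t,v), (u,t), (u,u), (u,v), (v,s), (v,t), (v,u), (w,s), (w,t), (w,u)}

F3

Frame correspondent (Sahlqvist): \forall x \exists y Rxy — i.e. seriality.
F1: fails — world b has no successor.
F2: fails — world t has no successor.
F3: ✓.
F4: fails — world 3 has no successor.
F5: fails — world s has no successor.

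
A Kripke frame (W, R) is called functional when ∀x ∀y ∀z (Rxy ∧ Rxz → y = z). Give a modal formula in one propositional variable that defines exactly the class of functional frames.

◇ψ → □ψ

A defining formula is ◇ψ → □ψ (the CD axiom).
Suppose ◇ψ→□ψ is valid. Take Rxy, Rxz and set V(ψ)={y}. Then ◇ψ at x, so □ψ at x, so ψ at z, i.e. z=y.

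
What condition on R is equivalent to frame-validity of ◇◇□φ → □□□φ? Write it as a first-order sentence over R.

∀x ∀y ∀z ((xR²y ∧ xR³z) → ∃w (yRw ∧ z = w))

This is a Sahlqvist (Geach-type) schema ◇^2□^1φ → □^3◇^0φ.
Minimal-valuation argument: fix x; take any y with xR^2y and any z with xR^3z. Set V(φ) to the set of worlds R-reachable from y in exactly 1 step. Then □^1φ holds at y, so the antecedent holds at x; validity forces ◇^0φ at z, giving a w with zR^0w and yR^1w.
First-order correspondent: ∀x ∀y ∀z ((xR²y ∧ xR³z) → ∃w (yRw ∧ z = w)).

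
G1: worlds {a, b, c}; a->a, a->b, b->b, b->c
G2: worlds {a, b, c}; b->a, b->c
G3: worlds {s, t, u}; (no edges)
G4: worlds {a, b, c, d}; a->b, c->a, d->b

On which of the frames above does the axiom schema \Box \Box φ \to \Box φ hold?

The schema corresponds to density: \forall x \forall y (Rxy \to \exists z (Rxz \wedge Rzy)).
G1: satisfies the condition.
G2: fails — Rba but no z with Rbz and Rza.
G3: satisfies the condition.
G4: fails — Rdb but no z with Rdz and Rzb.
Valid on: G1, G3.

G1, G3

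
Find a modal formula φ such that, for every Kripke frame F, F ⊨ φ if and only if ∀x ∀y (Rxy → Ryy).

This is shift-reflexivity; the standard corresponding axiom is T□: □(□q → q).
Suppose □(□q→q) is valid. Take Rxy and set V(q)={w : Ryw}. Then at y, □q holds; since □(□q→q) at x, □q→q at y, so q at y, i.e. Ryy.

□(□q → q)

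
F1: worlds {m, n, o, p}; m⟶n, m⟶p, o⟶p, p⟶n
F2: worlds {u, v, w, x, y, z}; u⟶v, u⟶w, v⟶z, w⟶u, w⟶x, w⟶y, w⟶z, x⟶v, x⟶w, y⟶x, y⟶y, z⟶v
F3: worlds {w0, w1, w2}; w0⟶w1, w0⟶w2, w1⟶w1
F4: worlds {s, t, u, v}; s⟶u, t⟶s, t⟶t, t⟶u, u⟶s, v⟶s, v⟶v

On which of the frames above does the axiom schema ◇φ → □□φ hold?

none

Frame correspondent (Sahlqvist): ∀x ∀y ∀z ((xRy ∧ xR²z) → ∃w (y = w ∧ z = w)) — i.e. a generalized confluence (Geach) condition.
F1: fails — mRp, mR²n but p ≠ n.
F2: fails — uRv, uR²u but v ≠ u.
F3: fails — w0Rw2, w0R²w1 but w2 ≠ w1.
F4: fails — sRu, sR²s but u ≠ s.
Valid on no frame.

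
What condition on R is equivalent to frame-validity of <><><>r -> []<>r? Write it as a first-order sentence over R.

forall x forall y forall z ((x R^3 y & xRz) -> exists w (y = w & zRw))

This is a Sahlqvist (Geach-type) schema ◇^3□^0r → □^1◇^1r.
First-order correspondent: forall x forall y forall z ((x R^3 y & xRz) -> exists w (y = w & zRw)).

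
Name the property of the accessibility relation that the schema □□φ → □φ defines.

Density

This schema is the C4 axiom.
Its frame correspondent is density — ∀x ∀y (Rxy → ∃z (Rxz ∧ Rzy)).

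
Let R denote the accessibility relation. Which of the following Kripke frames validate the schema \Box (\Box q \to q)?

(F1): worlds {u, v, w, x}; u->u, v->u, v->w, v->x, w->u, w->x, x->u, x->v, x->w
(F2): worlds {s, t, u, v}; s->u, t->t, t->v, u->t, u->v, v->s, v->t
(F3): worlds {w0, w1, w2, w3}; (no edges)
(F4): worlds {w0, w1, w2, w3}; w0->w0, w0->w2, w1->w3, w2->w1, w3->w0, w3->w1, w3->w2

The schema corresponds to shift-reflexivity: \forall x \forall y (Rxy \to Ryy).
(F1): fails — Rxw but not Rww.
(F2): fails — Ruv but not Rvv.
(F3): holds.
(F4): fails — Rw3w1 but not Rw1w1.
Valid on: (F3).

(F3)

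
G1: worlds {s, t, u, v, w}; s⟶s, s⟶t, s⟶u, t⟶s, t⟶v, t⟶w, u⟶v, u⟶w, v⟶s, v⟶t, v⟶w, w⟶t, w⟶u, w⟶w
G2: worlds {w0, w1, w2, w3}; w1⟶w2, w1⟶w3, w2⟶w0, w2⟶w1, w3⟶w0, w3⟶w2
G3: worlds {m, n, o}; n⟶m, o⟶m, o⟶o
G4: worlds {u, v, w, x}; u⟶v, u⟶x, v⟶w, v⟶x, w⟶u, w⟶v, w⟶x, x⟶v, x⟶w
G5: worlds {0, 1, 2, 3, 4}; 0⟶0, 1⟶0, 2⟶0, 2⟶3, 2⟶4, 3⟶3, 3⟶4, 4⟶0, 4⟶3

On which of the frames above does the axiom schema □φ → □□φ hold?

The schema corresponds to transitivity: ∀x ∀y ∀z (Rxy ∧ Ryz → Rxz).
G1: fails — Ruv and Rvt but not Rut.
G2: fails — Rw1w2 and Rw2w1 but not Rw1w1.
G3: ✓.
G4: fails — Ruv and Rvw but not Ruw.
G5: fails — R34 and R40 but not R30.
Valid on: G3.

G3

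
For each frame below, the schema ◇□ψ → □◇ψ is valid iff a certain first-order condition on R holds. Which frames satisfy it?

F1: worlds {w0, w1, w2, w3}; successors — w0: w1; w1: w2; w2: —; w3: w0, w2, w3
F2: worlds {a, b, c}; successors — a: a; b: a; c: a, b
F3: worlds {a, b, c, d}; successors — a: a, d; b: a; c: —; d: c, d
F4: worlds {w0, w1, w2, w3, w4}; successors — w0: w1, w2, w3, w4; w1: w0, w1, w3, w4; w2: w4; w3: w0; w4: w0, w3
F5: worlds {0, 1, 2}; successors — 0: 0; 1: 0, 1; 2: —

This is the axiom for convergence; its first-order frame correspondent is ∀x ∀y ∀z (Rxy ∧ Rxz → ∃w (Ryw ∧ Rzw)).
F1: fails — Rw1w2 and Rw1w2 but w2 and w2 have no common successor.
F2: holds.
F3: fails — Rdc and Rdc but c and c have no common successor.
F4: fails — Rw0w4 and Rw0w2 but w4 and w2 have no common successor.
F5: holds.

F2, F5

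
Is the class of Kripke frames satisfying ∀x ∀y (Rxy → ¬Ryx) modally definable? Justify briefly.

Not definable by any modal formula

If a class were modally definable it would be closed under surjective bounded morphisms (Goldblatt–Thomason).
The 3-cycle (worlds 0,1,2 with 0→1→2→0) is asymmetric. Mapping every world to a single reflexive point • is a surjective bounded morphism, and the reflexive point is not asymmetric (R•• but asymmetry requires ¬R••).
So no modal formula (or set of formulas) defines exactly the asymmetric frames.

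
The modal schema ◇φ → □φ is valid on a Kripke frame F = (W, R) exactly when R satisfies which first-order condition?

This schema is the CD axiom.
Its frame correspondent is partial functionality — ∀x ∀y ∀z (Rxy ∧ Rxz → y = z).

partial functionality: ∀x ∀y ∀z (Rxy ∧ Rxz → y = z)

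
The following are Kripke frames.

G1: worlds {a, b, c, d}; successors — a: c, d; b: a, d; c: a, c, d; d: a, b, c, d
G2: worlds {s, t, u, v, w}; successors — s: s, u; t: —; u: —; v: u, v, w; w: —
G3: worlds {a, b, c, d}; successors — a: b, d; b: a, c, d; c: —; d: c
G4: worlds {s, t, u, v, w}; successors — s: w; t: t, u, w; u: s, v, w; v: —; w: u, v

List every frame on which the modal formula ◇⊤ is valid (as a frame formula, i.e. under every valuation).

The schema corresponds to seriality: ∀x ∃y Rxy.
G1: satisfies the condition.
G2: fails — world t has no successor.
G3: fails — world c has no successor.
G4: fails — world v has no successor.
Valid on: G1.

G1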